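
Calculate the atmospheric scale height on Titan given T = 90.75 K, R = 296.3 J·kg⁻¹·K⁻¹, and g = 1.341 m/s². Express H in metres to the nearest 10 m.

The scale height of an isothermal atmosphere is H = RT/g.
H = 296.3 × 90.75 / 1.341 = 26889/1.341 = 20051 m.

H ≈ 20050 m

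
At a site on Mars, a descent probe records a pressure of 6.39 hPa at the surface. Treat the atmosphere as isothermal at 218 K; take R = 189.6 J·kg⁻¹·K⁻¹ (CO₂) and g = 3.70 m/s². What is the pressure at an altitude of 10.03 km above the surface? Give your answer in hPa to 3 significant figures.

P ≈ 2.60 hPa

Scale height: H = RT/g = 189.6 × 218 / 3.70 = 11171 m.
Barometric formula: P = P₀ exp(−z/H).
z/H = 10030/11171 = 0.89786; exp(−0.89786) = 0.40744.
P = 6.39 × 0.40744 = 2.6035 hPa.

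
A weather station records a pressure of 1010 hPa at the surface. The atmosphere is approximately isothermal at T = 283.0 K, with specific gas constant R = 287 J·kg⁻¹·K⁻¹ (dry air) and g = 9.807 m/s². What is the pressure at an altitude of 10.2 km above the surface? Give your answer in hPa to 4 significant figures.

P ≈ 294.7 hPa

Scale height: H = RT/g = 287 × 283.0 / 9.807 = 8281.9 m.
Barometric formula: P = P₀ exp(−z/H).
z/H = 10200/8281.9 = 1.2316; exp(−1.2316) = 0.29183.
P = 1010 × 0.29183 = 294.75 hPa.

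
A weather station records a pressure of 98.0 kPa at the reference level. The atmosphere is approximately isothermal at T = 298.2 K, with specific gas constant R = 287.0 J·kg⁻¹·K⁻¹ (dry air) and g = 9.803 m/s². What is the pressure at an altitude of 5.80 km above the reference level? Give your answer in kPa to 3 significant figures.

P ≈ 50.4 kPa

Scale height: H = RT/g = 287.0 × 298.2 / 9.803 = 8730.3 m.
Barometric formula: P = P₀ exp(−z/H).
z/H = 5800.0/8730.3 = 0.66435; exp(−0.66435) = 0.51461.
P = 98.0 × 0.51461 = 50.432 kPa.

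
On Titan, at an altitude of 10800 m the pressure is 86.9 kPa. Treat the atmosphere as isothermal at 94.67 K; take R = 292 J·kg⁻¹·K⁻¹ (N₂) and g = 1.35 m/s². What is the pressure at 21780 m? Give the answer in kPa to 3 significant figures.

P ≈ 50.8 kPa

Scale height: H = RT/g = 292 × 94.67 / 1.35 = 20477 m.
Between two levels, P₂ = P₁ exp(−Δz/H) with Δz = z₂ − z₁.
Δz = 21780 − 10800 = 10980 m; Δz/H = 10980/20477 = 0.53621.
P₂ = 86.9 × exp(−0.53621) = 86.9 × 0.58496 = 50.833 kPa.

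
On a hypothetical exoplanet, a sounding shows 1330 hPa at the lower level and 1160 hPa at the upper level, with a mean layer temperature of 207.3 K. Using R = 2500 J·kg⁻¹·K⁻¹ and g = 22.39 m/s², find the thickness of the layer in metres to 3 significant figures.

Δz ≈ 3170 m

Hypsometric equation: Δz = (R T̄/g) ln(P₁/P₂).
R T̄/g = 2500 × 207.3 / 22.39 = 23146 m.
ln(1330/1160) = ln(1.1466) = 0.13680.
Δz = 23146 × 0.13680 = 3166.4 m.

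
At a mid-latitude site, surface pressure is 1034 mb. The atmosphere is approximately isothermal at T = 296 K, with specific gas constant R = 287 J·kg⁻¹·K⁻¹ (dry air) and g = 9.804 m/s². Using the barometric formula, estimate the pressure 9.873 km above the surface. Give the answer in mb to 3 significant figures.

P ≈ 331 mb

Scale height: H = RT/g = 287 × 296 / 9.804 = 8665.0 m.
Barometric formula: P = P₀ exp(−z/H).
z/H = 9873.0/8665.0 = 1.1394; exp(−1.1394) = 0.32001.
P = 1034 × 0.32001 = 330.89 mb.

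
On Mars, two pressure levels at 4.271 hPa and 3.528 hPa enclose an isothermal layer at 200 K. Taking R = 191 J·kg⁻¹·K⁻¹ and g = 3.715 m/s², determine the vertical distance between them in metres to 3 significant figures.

Δz ≈ 1970 m

Hypsometric equation: Δz = (R T̄/g) ln(P₁/P₂).
R T̄/g = 191 × 200 / 3.715 = 10283 m.
ln(4.271/3.528) = ln(1.2106) = 0.19112.
Δz = 10283 × 0.19112 = 1965.3 m.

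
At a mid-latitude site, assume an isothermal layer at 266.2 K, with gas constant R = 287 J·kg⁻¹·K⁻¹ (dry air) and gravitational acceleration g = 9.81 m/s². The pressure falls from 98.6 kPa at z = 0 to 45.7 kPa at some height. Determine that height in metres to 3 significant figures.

z ≈ 5990 m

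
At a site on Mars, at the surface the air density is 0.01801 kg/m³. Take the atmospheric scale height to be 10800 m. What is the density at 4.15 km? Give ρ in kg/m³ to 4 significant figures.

In an isothermal atmosphere, density decays like pressure: ρ = ρ₀ exp(−z/H).
z/H = 4150.0/10800 = 0.38426; exp(−0.38426) = 0.68095.
ρ = 0.01801 × 0.68095 = 0.012264 kg/m³.

ρ ≈ 0.01226 kg/m³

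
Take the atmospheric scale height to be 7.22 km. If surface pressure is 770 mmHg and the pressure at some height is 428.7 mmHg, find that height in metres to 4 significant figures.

Invert the barometric formula: z = H ln(P₀/P).
P₀/P = 770/428.7 = 1.7961; ln(1.7961) = 0.58562.
z = 7220.0 × 0.58562 = 4228.2 m.

z ≈ 4228 m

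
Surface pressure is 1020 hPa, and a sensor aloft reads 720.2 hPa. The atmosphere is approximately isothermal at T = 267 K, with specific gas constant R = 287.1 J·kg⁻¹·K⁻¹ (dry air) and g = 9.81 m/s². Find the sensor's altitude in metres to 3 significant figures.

Scale height: H = RT/g = 287.1 × 267 / 9.81 = 7814.0 m.
Invert the barometric formula: z = H ln(P₀/P).
P₀/P = 1020/720.2 = 1.4163; ln(1.4163) = 0.34805.
z = 7814.0 × 0.34805 = 2719.7 m.

z ≈ 2720 m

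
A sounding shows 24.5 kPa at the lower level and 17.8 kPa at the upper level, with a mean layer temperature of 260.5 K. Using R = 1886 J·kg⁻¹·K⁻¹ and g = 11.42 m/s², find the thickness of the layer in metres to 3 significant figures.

Hypsometric equation: Δz = (R T̄/g) ln(P₁/P₂).
R T̄/g = 1886 × 260.5 / 11.42 = 43021 m.
ln(24.5/17.8) = ln(1.3764) = 0.31947.
Δz = 43021 × 0.31947 = 13744 m.

Δz ≈ 13700 m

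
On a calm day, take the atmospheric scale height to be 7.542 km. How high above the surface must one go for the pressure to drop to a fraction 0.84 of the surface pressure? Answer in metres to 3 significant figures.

z ≈ 1310 m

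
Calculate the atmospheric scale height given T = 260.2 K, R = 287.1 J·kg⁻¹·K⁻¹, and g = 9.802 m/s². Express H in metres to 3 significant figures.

H ≈ 7620 m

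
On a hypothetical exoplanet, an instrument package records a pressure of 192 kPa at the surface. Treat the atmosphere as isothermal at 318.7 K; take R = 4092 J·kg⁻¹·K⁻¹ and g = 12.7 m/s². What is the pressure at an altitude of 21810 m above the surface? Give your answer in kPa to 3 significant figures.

Scale height: H = RT/g = 4092 × 318.7 / 12.7 = 102690 m.
Barometric formula: P = P₀ exp(−z/H).
z/H = 21810/102690 = 0.21239; exp(−0.21239) = 0.80865.
P = 192 × 0.80865 = 155.26 kPa.

P ≈ 155 kPa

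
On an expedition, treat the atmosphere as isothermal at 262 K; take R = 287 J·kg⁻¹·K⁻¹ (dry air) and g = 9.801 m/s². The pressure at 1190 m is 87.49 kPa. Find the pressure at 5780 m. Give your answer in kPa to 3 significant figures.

Scale height: H = RT/g = 287 × 262 / 9.801 = 7672.1 m.
Between two levels, P₂ = P₁ exp(−Δz/H) with Δz = z₂ − z₁.
Δz = 5780.0 − 1190.0 = 4590.0 m; Δz/H = 4590.0/7672.1 = 0.59827.
P₂ = 87.49 × exp(−0.59827) = 87.49 × 0.54976 = 48.099 kPa.

P ≈ 48.1 kPa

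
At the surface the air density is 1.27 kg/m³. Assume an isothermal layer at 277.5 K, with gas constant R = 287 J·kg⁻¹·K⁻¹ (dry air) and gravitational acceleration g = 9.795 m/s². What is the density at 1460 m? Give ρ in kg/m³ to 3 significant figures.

Scale height: H = RT/g = 287 × 277.5 / 9.795 = 8130.9 m.
In an isothermal atmosphere, density decays like pressure: ρ = ρ₀ exp(−z/H).
z/H = 1460.0/8130.9 = 0.17956; exp(−0.17956) = 0.83564.
ρ = 1.27 × 0.83564 = 1.0613 kg/m³.

ρ ≈ 1.06 kg/m³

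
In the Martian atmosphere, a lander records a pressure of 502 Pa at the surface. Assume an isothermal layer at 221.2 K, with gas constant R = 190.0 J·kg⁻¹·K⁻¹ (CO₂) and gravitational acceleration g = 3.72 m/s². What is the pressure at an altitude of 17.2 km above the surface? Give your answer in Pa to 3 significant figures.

Scale height: H = RT/g = 190.0 × 221.2 / 3.72 = 11298 m.
Barometric formula: P = P₀ exp(−z/H).
z/H = 17200/11298 = 1.5224; exp(−1.5224) = 0.21819.
P = 502 × 0.21819 = 109.53 Pa.

P ≈ 110 Pa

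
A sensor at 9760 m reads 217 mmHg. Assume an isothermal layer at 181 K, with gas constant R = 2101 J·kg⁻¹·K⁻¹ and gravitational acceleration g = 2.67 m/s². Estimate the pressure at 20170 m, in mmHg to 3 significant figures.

Scale height: H = RT/g = 2101 × 181 / 2.67 = 142430 m.
Between two levels, P₂ = P₁ exp(−Δz/H) with Δz = z₂ − z₁.
Δz = 20170 − 9760.0 = 10410 m; Δz/H = 10410/142430 = 0.073089.
P₂ = 217 × exp(−0.073089) = 217 × 0.92952 = 201.71 mmHg.

P ≈ 202 mmHg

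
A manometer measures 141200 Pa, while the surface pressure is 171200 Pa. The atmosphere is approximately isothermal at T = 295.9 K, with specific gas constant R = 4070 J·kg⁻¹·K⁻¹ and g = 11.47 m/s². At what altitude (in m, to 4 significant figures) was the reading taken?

z ≈ 20230 m

Scale height: H = RT/g = 4070 × 295.9 / 11.47 = 105000 m.
Invert the barometric formula: z = H ln(P₀/P).
P₀/P = 171200/141200 = 1.2125; ln(1.2125) = 0.19268.
z = 105000 × 0.19268 = 20231 m.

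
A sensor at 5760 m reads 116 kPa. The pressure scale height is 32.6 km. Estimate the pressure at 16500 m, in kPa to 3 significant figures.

P ≈ 83.4 kPa

Between two levels, P₂ = P₁ exp(−Δz/H) with Δz = z₂ − z₁.
Δz = 16500 − 5760.0 = 10740 m; Δz/H = 10740/32600 = 0.32945.
P₂ = 116 × exp(−0.32945) = 116 × 0.71932 = 83.441 kPa.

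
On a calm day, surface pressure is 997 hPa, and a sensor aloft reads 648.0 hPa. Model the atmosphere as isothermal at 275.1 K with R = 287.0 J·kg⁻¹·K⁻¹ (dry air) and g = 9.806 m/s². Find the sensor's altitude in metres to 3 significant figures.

Scale height: H = RT/g = 287.0 × 275.1 / 9.806 = 8051.6 m.
Invert the barometric formula: z = H ln(P₀/P).
P₀/P = 997/648.0 = 1.5386; ln(1.5386) = 0.43087.
z = 8051.6 × 0.43087 = 3469.2 m.

z ≈ 3470 m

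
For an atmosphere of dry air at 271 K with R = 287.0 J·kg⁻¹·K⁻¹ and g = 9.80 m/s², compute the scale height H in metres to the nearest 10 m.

H ≈ 7940 m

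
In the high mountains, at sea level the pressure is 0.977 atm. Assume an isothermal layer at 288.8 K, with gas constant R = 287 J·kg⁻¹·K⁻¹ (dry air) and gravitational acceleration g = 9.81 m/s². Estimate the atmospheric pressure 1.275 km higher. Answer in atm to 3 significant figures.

Scale height: H = RT/g = 287 × 288.8 / 9.81 = 8449.1 m.
Barometric formula: P = P₀ exp(−z/H).
z/H = 1275.0/8449.1 = 0.15090; exp(−0.15090) = 0.85993.
P = 0.977 × 0.85993 = 0.84015 atm.

P ≈ 0.840 atm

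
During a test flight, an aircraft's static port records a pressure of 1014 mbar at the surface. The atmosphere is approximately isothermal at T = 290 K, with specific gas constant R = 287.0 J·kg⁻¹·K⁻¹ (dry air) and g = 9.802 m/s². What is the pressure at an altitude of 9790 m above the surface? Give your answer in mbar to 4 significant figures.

P ≈ 320.1 mbar

Scale height: H = RT/g = 287.0 × 290 / 9.802 = 8491.1 m.
Barometric formula: P = P₀ exp(−z/H).
z/H = 9790.0/8491.1 = 1.1530; exp(−1.1530) = 0.31569.
P = 1014 × 0.31569 = 320.11 mbar.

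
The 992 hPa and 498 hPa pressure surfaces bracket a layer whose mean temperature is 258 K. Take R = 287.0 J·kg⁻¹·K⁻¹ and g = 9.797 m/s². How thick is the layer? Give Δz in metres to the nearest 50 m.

Hypsometric equation: Δz = (R T̄/g) ln(P₁/P₂).
R T̄/g = 287.0 × 258 / 9.797 = 7558.0 m.
ln(992/498) = ln(1.9920) = 0.68914.
Δz = 7558.0 × 0.68914 = 5208.5 m.

Δz ≈ 5200 m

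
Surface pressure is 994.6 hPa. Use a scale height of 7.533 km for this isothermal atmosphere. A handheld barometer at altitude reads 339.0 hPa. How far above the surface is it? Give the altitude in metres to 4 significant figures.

z ≈ 8108 m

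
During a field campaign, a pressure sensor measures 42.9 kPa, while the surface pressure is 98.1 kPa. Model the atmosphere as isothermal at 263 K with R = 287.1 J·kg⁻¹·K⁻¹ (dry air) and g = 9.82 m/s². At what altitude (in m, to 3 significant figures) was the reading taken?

Scale height: H = RT/g = 287.1 × 263 / 9.82 = 7689.1 m.
Invert the barometric formula: z = H ln(P₀/P).
P₀/P = 98.1/42.9 = 2.2867; ln(2.2867) = 0.82711.
z = 7689.1 × 0.82711 = 6359.7 m.

z ≈ 6360 m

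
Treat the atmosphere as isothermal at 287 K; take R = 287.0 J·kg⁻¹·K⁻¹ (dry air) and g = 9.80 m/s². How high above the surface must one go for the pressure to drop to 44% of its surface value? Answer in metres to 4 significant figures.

Scale height: H = RT/g = 287.0 × 287 / 9.80 = 8405.0 m.
Set P/P₀ = exp(−z/H) = 0.44, so z = −H ln(0.44).
−ln(0.44) = 0.82098; z = 8405.0 × 0.82098 = 6900.3 m.

z ≈ 6900 m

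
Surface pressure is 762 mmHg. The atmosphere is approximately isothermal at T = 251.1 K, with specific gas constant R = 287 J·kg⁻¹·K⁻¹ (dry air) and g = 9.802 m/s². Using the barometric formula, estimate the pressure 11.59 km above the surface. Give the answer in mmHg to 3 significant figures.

P ≈ 158 mmHg

Scale height: H = RT/g = 287 × 251.1 / 9.802 = 7352.1 m.
Barometric formula: P = P₀ exp(−z/H).
z/H = 11590/7352.1 = 1.5764; exp(−1.5764) = 0.20672.
P = 762 × 0.20672 = 157.52 mmHg.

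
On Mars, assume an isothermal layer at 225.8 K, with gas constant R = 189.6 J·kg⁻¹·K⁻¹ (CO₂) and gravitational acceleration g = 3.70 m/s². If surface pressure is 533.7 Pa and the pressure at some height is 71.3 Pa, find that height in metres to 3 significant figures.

z ≈ 23300 m

Scale height: H = RT/g = 189.6 × 225.8 / 3.70 = 11571 m.
Invert the barometric formula: z = H ln(P₀/P).
P₀/P = 533.7/71.3 = 7.4853; ln(7.4853) = 2.0129.
z = 11571 × 2.0129 = 23291 m.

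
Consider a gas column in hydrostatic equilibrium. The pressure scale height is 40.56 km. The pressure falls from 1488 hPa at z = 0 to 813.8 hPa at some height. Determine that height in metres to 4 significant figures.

z ≈ 24480 m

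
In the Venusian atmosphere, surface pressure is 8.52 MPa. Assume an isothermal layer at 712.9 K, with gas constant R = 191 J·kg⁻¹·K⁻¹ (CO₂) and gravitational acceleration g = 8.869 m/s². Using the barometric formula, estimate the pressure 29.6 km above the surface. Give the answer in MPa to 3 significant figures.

Scale height: H = RT/g = 191 × 712.9 / 8.869 = 15353 m.
Barometric formula: P = P₀ exp(−z/H).
z/H = 29600/15353 = 1.9280; exp(−1.9280) = 0.14544.
P = 8.52 × 0.14544 = 1.2391 MPa.

P ≈ 1.24 MPa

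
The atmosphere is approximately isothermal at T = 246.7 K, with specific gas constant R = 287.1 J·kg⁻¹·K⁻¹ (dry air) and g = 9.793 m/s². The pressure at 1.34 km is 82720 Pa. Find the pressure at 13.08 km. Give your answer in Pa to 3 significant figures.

P ≈ 16300 Pa

Scale height: H = RT/g = 287.1 × 246.7 / 9.793 = 7232.5 m.
Between two levels, P₂ = P₁ exp(−Δz/H) with Δz = z₂ − z₁.
Δz = 13080 − 1340.0 = 11740 m; Δz/H = 11740/7232.5 = 1.6232.
P₂ = 82720 × exp(−1.6232) = 82720 × 0.19727 = 16318 Pa.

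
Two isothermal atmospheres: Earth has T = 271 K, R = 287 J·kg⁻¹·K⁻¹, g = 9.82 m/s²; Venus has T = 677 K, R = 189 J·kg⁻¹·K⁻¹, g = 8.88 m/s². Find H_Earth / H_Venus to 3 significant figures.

H_Earth/H_Venus ≈ 0.550

H = RT/g for each body.
H_Earth = 287 × 271 / 9.82 = 7920.3 m.
H_Venus = 189 × 677 / 8.88 = 14409 m.
H_Earth/H_Venus = 7920.3/14409 = 0.54968.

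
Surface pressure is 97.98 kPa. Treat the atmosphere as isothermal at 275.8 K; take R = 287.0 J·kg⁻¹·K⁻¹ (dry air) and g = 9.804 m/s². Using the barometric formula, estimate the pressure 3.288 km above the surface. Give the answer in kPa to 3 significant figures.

P ≈ 65.2 kPa

Scale height: H = RT/g = 287.0 × 275.8 / 9.804 = 8073.7 m.
Barometric formula: P = P₀ exp(−z/H).
z/H = 3288.0/8073.7 = 0.40725; exp(−0.40725) = 0.66548.
P = 97.98 × 0.66548 = 65.204 kPa.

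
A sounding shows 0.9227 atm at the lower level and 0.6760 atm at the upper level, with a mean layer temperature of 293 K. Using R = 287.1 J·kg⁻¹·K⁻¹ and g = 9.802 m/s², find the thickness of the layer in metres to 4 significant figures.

Hypsometric equation: Δz = (R T̄/g) ln(P₁/P₂).
R T̄/g = 287.1 × 293 / 9.802 = 8582.0 m.
ln(0.9227/0.6760) = ln(1.3649) = 0.31108.
Δz = 8582.0 × 0.31108 = 2669.7 m.

Δz ≈ 2670 m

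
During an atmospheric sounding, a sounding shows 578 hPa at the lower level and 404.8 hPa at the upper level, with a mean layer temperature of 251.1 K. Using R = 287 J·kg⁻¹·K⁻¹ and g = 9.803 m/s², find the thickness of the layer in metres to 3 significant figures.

Hypsometric equation: Δz = (R T̄/g) ln(P₁/P₂).
R T̄/g = 287 × 251.1 / 9.803 = 7351.4 m.
ln(578/404.8) = ln(1.4279) = 0.35620.
Δz = 7351.4 × 0.35620 = 2618.6 m.

Δz ≈ 2620 m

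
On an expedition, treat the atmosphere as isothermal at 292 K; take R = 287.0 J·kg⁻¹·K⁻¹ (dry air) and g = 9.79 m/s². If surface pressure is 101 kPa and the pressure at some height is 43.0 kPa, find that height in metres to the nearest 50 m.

z ≈ 7300 m

Scale height: H = RT/g = 287.0 × 292 / 9.79 = 8560.2 m.
Invert the barometric formula: z = H ln(P₀/P).
P₀/P = 101/43.0 = 2.3488; ln(2.3488) = 0.85390.
z = 8560.2 × 0.85390 = 7309.6 m.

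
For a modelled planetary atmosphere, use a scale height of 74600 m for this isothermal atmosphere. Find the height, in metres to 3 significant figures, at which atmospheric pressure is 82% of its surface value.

z ≈ 14800 m

Set P/P₀ = exp(−z/H) = 0.82, so z = −H ln(0.82).
−ln(0.82) = 0.19845; z = 74600 × 0.19845 = 14804 m.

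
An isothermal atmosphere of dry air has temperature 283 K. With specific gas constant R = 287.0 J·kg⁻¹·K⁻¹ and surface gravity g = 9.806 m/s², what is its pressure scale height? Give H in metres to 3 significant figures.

The scale height of an isothermal atmosphere is H = RT/g.
H = 287.0 × 283 / 9.806 = 81221/9.806 = 8282.8 m.

H ≈ 8280 m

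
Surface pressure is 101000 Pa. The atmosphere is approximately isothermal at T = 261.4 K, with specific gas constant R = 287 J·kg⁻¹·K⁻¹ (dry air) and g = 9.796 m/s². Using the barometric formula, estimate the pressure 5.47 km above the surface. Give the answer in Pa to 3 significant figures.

Scale height: H = RT/g = 287 × 261.4 / 9.796 = 7658.4 m.
Barometric formula: P = P₀ exp(−z/H).
z/H = 5470.0/7658.4 = 0.71425; exp(−0.71425) = 0.48956.
P = 101000 × 0.48956 = 49446 Pa.

P ≈ 49400 Pa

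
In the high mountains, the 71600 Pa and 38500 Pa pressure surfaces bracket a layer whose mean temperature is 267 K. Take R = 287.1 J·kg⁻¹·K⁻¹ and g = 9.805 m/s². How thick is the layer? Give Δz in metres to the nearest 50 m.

Hypsometric equation: Δz = (R T̄/g) ln(P₁/P₂).
R T̄/g = 287.1 × 267 / 9.805 = 7818.0 m.
ln(71600/38500) = ln(1.8597) = 0.62042.
Δz = 7818.0 × 0.62042 = 4850.4 m.

Δz ≈ 4850 m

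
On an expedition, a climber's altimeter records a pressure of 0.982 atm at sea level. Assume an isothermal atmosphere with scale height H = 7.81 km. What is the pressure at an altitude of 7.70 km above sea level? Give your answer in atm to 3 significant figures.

Barometric formula: P = P₀ exp(−z/H).
z/H = 7700.0/7810.0 = 0.98592; exp(−0.98592) = 0.37310.
P = 0.982 × 0.37310 = 0.36638 atm.

P ≈ 0.366 atm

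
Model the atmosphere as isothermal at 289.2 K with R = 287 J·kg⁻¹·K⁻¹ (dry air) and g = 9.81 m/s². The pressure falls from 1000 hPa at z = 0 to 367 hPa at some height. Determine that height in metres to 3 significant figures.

z ≈ 8480 m

Scale height: H = RT/g = 287 × 289.2 / 9.81 = 8460.8 m.
Invert the barometric formula: z = H ln(P₀/P).
P₀/P = 1000/367 = 2.7248; ln(2.7248) = 1.0024.
z = 8460.8 × 1.0024 = 8481.1 m.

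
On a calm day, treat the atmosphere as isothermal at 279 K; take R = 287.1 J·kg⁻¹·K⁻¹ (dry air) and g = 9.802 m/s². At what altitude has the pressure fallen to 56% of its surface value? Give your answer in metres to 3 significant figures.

Scale height: H = RT/g = 287.1 × 279 / 9.802 = 8171.9 m.
Set P/P₀ = exp(−z/H) = 0.56, so z = −H ln(0.56).
−ln(0.56) = 0.57982; z = 8171.9 × 0.57982 = 4738.2 m.

z ≈ 4740 m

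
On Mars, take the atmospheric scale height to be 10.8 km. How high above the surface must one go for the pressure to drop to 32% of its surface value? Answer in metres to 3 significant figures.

z ≈ 12300 m

Set P/P₀ = exp(−z/H) = 0.32, so z = −H ln(0.32).
−ln(0.32) = 1.1394; z = 10800 × 1.1394 = 12306 m.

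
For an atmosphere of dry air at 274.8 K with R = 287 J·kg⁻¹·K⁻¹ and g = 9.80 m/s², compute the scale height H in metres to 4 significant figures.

H ≈ 8048 m

The scale height of an isothermal atmosphere is H = RT/g.
H = 287 × 274.8 / 9.80 = 78868/9.80 = 8047.8 m.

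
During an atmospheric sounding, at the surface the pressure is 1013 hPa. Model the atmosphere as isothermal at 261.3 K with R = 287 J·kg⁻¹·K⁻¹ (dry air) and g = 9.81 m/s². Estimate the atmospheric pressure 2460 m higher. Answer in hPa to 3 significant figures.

P ≈ 734 hPa

Scale height: H = RT/g = 287 × 261.3 / 9.81 = 7644.6 m.
Barometric formula: P = P₀ exp(−z/H).
z/H = 2460.0/7644.6 = 0.32180; exp(−0.32180) = 0.72484.
P = 1013 × 0.72484 = 734.26 hPa.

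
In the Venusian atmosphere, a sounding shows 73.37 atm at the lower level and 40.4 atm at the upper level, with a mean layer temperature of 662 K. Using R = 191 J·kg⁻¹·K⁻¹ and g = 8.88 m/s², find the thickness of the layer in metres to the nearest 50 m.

Hypsometric equation: Δz = (R T̄/g) ln(P₁/P₂).
R T̄/g = 191 × 662 / 8.88 = 14239 m.
ln(73.37/40.4) = ln(1.8161) = 0.59669.
Δz = 14239 × 0.59669 = 8496.3 m.

Δz ≈ 8500 m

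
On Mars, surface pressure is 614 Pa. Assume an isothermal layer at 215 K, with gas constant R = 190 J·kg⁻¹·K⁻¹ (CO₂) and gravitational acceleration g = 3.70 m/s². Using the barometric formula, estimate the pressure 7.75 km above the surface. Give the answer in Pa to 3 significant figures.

P ≈ 304 Pa

Scale height: H = RT/g = 190 × 215 / 3.70 = 11041 m.
Barometric formula: P = P₀ exp(−z/H).
z/H = 7750.0/11041 = 0.70193; exp(−0.70193) = 0.49563.
P = 614 × 0.49563 = 304.32 Pa.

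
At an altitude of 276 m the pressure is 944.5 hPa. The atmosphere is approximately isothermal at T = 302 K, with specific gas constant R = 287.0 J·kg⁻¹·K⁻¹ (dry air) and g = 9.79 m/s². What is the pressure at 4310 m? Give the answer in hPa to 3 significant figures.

P ≈ 599 hPa

Scale height: H = RT/g = 287.0 × 302 / 9.79 = 8853.3 m.
Between two levels, P₂ = P₁ exp(−Δz/H) with Δz = z₂ − z₁.
Δz = 4310.0 − 276.00 = 4034.0 m; Δz/H = 4034.0/8853.3 = 0.45565.
P₂ = 944.5 × exp(−0.45565) = 944.5 × 0.63404 = 598.85 hPa.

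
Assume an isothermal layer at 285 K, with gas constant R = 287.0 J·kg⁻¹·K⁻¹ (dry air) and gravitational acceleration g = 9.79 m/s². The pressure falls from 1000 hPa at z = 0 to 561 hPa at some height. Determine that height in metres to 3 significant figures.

z ≈ 4830 m

Scale height: H = RT/g = 287.0 × 285 / 9.79 = 8355.0 m.
Invert the barometric formula: z = H ln(P₀/P).
P₀/P = 1000/561 = 1.7825; ln(1.7825) = 0.57802.
z = 8355.0 × 0.57802 = 4829.4 m.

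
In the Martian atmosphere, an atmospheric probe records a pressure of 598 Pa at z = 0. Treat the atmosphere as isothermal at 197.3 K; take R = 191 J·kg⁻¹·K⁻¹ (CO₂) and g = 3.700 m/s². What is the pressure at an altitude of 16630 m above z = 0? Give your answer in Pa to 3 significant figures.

P ≈ 117 Pa

Scale height: H = RT/g = 191 × 197.3 / 3.700 = 10185 m.
Barometric formula: P = P₀ exp(−z/H).
z/H = 16630/10185 = 1.6328; exp(−1.6328) = 0.19538.
P = 598 × 0.19538 = 116.84 Pa.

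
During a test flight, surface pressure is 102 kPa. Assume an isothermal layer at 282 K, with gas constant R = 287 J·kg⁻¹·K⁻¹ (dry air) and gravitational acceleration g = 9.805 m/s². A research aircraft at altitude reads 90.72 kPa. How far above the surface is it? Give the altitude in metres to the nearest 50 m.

Scale height: H = RT/g = 287 × 282 / 9.805 = 8254.4 m.
Invert the barometric formula: z = H ln(P₀/P).
P₀/P = 102/90.72 = 1.1243; ln(1.1243) = 0.11716.
z = 8254.4 × 0.11716 = 967.09 m.

z ≈ 950 m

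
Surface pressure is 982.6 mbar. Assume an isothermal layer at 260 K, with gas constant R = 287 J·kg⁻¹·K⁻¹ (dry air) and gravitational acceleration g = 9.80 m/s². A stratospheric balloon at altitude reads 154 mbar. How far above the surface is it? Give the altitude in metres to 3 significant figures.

z ≈ 14100 m

Scale height: H = RT/g = 287 × 260 / 9.80 = 7614.3 m.
Invert the barometric formula: z = H ln(P₀/P).
P₀/P = 982.6/154 = 6.3805; ln(6.3805) = 1.8532.
z = 7614.3 × 1.8532 = 14111 m.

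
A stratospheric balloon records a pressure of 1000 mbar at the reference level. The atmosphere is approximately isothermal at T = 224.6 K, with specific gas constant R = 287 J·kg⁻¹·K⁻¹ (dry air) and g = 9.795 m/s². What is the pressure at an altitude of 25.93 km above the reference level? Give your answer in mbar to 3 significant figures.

P ≈ 19.4 mbar

Scale height: H = RT/g = 287 × 224.6 / 9.795 = 6580.9 m.
Barometric formula: P = P₀ exp(−z/H).
z/H = 25930/6580.9 = 3.9402; exp(−3.9402) = 0.019444.
P = 1000 × 0.019444 = 19.444 mbar.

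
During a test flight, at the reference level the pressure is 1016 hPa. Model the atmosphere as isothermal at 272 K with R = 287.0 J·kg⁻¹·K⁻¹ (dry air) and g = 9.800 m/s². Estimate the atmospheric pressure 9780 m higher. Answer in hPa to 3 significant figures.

P ≈ 298 hPa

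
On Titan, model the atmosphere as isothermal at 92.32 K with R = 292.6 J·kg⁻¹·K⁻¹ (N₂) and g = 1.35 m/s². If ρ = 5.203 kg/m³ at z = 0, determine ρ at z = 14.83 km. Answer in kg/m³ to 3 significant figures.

Scale height: H = RT/g = 292.6 × 92.32 / 1.35 = 20010 m.
In an isothermal atmosphere, density decays like pressure: ρ = ρ₀ exp(−z/H).
z/H = 14830/20010 = 0.74113; exp(−0.74113) = 0.47658.
ρ = 5.203 × 0.47658 = 2.4796 kg/m³.

ρ ≈ 2.48 kg/m³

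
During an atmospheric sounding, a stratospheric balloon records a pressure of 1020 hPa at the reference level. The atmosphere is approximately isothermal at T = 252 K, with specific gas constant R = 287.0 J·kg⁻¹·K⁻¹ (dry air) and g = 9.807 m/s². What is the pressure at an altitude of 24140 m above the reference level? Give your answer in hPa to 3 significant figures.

P ≈ 38.6 hPa

Scale height: H = RT/g = 287.0 × 252 / 9.807 = 7374.7 m.
Barometric formula: P = P₀ exp(−z/H).
z/H = 24140/7374.7 = 3.2734; exp(−3.2734) = 0.037877.
P = 1020 × 0.037877 = 38.635 hPa.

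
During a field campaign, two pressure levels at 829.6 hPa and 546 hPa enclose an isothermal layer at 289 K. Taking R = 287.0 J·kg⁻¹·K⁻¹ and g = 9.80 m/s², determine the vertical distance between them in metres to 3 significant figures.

Hypsometric equation: Δz = (R T̄/g) ln(P₁/P₂).
R T̄/g = 287.0 × 289 / 9.80 = 8463.6 m.
ln(829.6/546) = ln(1.5194) = 0.41832.
Δz = 8463.6 × 0.41832 = 3540.5 m.

Δz ≈ 3540 m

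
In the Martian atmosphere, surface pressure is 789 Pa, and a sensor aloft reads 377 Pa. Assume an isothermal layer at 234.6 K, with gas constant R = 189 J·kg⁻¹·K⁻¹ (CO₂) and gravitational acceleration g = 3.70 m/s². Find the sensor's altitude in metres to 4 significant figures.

z ≈ 8850 m

Scale height: H = RT/g = 189 × 234.6 / 3.70 = 11984 m.
Invert the barometric formula: z = H ln(P₀/P).
P₀/P = 789/377 = 2.0928; ln(2.0928) = 0.73850.
z = 11984 × 0.73850 = 8850.2 m.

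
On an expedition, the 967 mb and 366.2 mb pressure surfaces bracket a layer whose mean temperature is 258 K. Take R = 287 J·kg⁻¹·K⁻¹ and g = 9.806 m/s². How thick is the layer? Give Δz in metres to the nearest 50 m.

Hypsometric equation: Δz = (R T̄/g) ln(P₁/P₂).
R T̄/g = 287 × 258 / 9.806 = 7551.1 m.
ln(967/366.2) = ln(2.6406) = 0.97101.
Δz = 7551.1 × 0.97101 = 7332.2 m.

Δz ≈ 7350 m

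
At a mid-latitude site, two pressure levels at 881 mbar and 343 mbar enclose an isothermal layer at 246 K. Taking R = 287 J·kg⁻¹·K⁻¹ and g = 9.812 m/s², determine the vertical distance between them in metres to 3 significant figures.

Δz ≈ 6790 m

Hypsometric equation: Δz = (R T̄/g) ln(P₁/P₂).
R T̄/g = 287 × 246 / 9.812 = 7195.5 m.
ln(881/343) = ln(2.5685) = 0.94332.
Δz = 7195.5 × 0.94332 = 6787.7 m.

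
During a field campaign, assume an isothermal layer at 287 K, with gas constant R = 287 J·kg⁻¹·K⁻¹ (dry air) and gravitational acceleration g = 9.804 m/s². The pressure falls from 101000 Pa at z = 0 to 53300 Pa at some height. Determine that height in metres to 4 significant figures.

z ≈ 5370 m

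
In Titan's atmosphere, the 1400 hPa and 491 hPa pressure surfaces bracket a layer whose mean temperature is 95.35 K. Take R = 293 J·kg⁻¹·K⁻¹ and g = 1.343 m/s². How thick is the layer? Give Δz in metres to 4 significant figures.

Δz ≈ 21800 m

Hypsometric equation: Δz = (R T̄/g) ln(P₁/P₂).
R T̄/g = 293 × 95.35 / 1.343 = 20802 m.
ln(1400/491) = ln(2.8513) = 1.0478.
Δz = 20802 × 1.0478 = 21796 m.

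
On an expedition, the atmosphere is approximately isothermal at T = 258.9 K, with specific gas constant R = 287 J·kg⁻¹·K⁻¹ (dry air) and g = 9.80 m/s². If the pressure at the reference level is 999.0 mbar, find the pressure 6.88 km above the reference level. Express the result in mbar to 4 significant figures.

Scale height: H = RT/g = 287 × 258.9 / 9.80 = 7582.1 m.
Barometric formula: P = P₀ exp(−z/H).
z/H = 6880.0/7582.1 = 0.90740; exp(−0.90740) = 0.40357.
P = 999.0 × 0.40357 = 403.17 mbar.

P ≈ 403.2 mbar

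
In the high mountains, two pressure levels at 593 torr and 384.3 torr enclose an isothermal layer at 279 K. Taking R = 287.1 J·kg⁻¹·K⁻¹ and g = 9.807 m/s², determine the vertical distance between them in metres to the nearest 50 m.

Hypsometric equation: Δz = (R T̄/g) ln(P₁/P₂).
R T̄/g = 287.1 × 279 / 9.807 = 8167.7 m.
ln(593/384.3) = ln(1.5431) = 0.43379.
Δz = 8167.7 × 0.43379 = 3543.1 m.

Δz ≈ 3550 m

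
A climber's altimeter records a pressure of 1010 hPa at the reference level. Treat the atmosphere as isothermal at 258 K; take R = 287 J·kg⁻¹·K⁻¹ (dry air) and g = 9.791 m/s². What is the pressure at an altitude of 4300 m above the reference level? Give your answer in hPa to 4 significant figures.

P ≈ 572.0 hPa

Scale height: H = RT/g = 287 × 258 / 9.791 = 7562.7 m.
Barometric formula: P = P₀ exp(−z/H).
z/H = 4300.0/7562.7 = 0.56858; exp(−0.56858) = 0.56633.
P = 1010 × 0.56633 = 571.99 hPa.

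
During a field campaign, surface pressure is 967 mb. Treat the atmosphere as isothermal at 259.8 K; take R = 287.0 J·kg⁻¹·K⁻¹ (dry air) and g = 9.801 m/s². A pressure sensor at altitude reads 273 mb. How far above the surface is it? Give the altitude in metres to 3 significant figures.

Scale height: H = RT/g = 287.0 × 259.8 / 9.801 = 7607.7 m.
Invert the barometric formula: z = H ln(P₀/P).
P₀/P = 967/273 = 3.5421; ln(3.5421) = 1.2647.
z = 7607.7 × 1.2647 = 9621.5 m.

z ≈ 9620 m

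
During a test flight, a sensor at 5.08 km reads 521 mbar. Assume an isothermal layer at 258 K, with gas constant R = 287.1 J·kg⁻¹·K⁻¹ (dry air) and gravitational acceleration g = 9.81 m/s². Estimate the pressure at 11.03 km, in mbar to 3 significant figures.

P ≈ 237 mbar

Scale height: H = RT/g = 287.1 × 258 / 9.81 = 7550.6 m.
Between two levels, P₂ = P₁ exp(−Δz/H) with Δz = z₂ − z₁.
Δz = 11030 − 5080.0 = 5950.0 m; Δz/H = 5950.0/7550.6 = 0.78802.
P₂ = 521 × exp(−0.78802) = 521 × 0.45474 = 236.92 mbar.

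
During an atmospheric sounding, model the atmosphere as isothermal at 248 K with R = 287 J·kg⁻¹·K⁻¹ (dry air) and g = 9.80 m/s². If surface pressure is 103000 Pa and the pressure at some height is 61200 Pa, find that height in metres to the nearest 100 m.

Scale height: H = RT/g = 287 × 248 / 9.80 = 7262.9 m.
Invert the barometric formula: z = H ln(P₀/P).
P₀/P = 103000/61200 = 1.6830; ln(1.6830) = 0.52058.
z = 7262.9 × 0.52058 = 3780.9 m.

z ≈ 3800 m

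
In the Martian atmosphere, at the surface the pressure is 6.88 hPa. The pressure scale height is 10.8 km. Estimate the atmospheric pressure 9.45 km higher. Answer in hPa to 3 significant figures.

P ≈ 2.87 hPa

Barometric formula: P = P₀ exp(−z/H).
z/H = 9450.0/10800 = 0.87500; exp(−0.87500) = 0.41686.
P = 6.88 × 0.41686 = 2.8680 hPa.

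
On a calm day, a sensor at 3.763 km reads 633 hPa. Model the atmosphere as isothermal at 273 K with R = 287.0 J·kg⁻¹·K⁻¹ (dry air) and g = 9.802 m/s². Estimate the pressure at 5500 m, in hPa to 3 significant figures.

Scale height: H = RT/g = 287.0 × 273 / 9.802 = 7993.4 m.
Between two levels, P₂ = P₁ exp(−Δz/H) with Δz = z₂ − z₁.
Δz = 5500.0 − 3763.0 = 1737.0 m; Δz/H = 1737.0/7993.4 = 0.21730.
P₂ = 633 × exp(−0.21730) = 633 × 0.80469 = 509.37 hPa.

P ≈ 509 hPa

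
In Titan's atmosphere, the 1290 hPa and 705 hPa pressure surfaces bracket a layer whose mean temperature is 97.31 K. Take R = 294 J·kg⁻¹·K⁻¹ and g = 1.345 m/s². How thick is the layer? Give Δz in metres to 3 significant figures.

Hypsometric equation: Δz = (R T̄/g) ln(P₁/P₂).
R T̄/g = 294 × 97.31 / 1.345 = 21271 m.
ln(1290/705) = ln(1.8298) = 0.60421.
Δz = 21271 × 0.60421 = 12852 m.

Δz ≈ 12900 m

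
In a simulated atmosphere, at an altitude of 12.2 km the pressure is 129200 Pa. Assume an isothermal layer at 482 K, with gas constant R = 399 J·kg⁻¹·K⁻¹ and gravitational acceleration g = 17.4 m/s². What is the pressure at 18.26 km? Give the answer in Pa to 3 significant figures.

P ≈ 74700 Pa

Scale height: H = RT/g = 399 × 482 / 17.4 = 11053 m.
Between two levels, P₂ = P₁ exp(−Δz/H) with Δz = z₂ − z₁.
Δz = 18260 − 12200 = 6060.0 m; Δz/H = 6060.0/11053 = 0.54827.
P₂ = 129200 × exp(−0.54827) = 129200 × 0.57795 = 74671 Pa.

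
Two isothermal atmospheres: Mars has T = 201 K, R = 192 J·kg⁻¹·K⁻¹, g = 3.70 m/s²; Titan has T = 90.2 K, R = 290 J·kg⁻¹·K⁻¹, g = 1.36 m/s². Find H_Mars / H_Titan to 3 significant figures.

H = RT/g for each body.
H_Mars = 192 × 201 / 3.70 = 10430 m.
H_Titan = 290 × 90.2 / 1.36 = 19234 m.
H_Mars/H_Titan = 10430/19234 = 0.54227.

H_Mars/H_Titan ≈ 0.542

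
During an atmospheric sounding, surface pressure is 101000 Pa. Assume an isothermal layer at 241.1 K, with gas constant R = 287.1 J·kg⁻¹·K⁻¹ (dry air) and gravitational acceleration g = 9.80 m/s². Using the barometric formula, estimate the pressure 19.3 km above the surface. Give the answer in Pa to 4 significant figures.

P ≈ 6571 Pa

Scale height: H = RT/g = 287.1 × 241.1 / 9.80 = 7063.2 m.
Barometric formula: P = P₀ exp(−z/H).
z/H = 19300/7063.2 = 2.7325; exp(−2.7325) = 0.065056.
P = 101000 × 0.065056 = 6570.7 Pa.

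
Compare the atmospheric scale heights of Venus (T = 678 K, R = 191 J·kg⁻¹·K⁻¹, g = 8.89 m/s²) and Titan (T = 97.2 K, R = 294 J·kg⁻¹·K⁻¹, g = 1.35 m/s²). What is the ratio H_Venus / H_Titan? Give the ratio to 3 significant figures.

H = RT/g for each body.
H_Venus = 191 × 678 / 8.89 = 14567 m.
H_Titan = 294 × 97.2 / 1.35 = 21168 m.
H_Venus/H_Titan = 14567/21168 = 0.68816.

H_Venus/H_Titan ≈ 0.688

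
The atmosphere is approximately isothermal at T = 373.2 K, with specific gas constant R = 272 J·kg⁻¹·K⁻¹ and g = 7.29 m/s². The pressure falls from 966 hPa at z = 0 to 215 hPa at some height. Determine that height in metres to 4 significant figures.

Scale height: H = RT/g = 272 × 373.2 / 7.29 = 13925 m.
Invert the barometric formula: z = H ln(P₀/P).
P₀/P = 966/215 = 4.4930; ln(4.4930) = 1.5025.
z = 13925 × 1.5025 = 20922 m.

z ≈ 20920 m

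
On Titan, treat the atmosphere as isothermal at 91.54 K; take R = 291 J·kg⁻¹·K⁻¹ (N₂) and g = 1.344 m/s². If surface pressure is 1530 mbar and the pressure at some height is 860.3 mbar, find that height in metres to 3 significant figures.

z ≈ 11400 m

Scale height: H = RT/g = 291 × 91.54 / 1.344 = 19820 m.
Invert the barometric formula: z = H ln(P₀/P).
P₀/P = 1530/860.3 = 1.7784; ln(1.7784) = 0.57571.
z = 19820 × 0.57571 = 11411 m.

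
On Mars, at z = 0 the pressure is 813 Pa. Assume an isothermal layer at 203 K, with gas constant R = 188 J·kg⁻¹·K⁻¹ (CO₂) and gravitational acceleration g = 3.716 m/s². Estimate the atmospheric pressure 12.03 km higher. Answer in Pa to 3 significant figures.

Scale height: H = RT/g = 188 × 203 / 3.716 = 10270 m.
Barometric formula: P = P₀ exp(−z/H).
z/H = 12030/10270 = 1.1714; exp(−1.1714) = 0.30993.
P = 813 × 0.30993 = 251.97 Pa.

P ≈ 252 Pa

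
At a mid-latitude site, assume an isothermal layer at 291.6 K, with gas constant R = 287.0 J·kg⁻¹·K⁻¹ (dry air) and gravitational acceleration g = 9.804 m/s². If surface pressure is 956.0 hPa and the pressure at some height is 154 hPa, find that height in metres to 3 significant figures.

z ≈ 15600 m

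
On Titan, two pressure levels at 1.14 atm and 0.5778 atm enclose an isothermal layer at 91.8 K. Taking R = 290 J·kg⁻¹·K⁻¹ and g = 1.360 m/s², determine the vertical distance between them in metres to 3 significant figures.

Hypsometric equation: Δz = (R T̄/g) ln(P₁/P₂).
R T̄/g = 290 × 91.8 / 1.360 = 19575 m.
ln(1.14/0.5778) = ln(1.9730) = 0.67956.
Δz = 19575 × 0.67956 = 13302 m.

Δz ≈ 13300 m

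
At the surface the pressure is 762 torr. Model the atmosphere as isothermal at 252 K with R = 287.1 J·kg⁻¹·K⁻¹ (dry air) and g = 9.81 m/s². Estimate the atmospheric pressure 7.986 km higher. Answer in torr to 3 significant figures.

Scale height: H = RT/g = 287.1 × 252 / 9.81 = 7375.0 m.
Barometric formula: P = P₀ exp(−z/H).
z/H = 7986.0/7375.0 = 1.0828; exp(−1.0828) = 0.33865.
P = 762 × 0.33865 = 258.05 torr.

P ≈ 258 torr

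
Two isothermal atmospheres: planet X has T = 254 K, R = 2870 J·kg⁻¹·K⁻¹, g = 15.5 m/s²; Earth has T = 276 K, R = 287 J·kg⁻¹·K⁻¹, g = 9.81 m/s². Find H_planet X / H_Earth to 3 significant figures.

H = RT/g for each body.
H_planet X = 2870 × 254 / 15.5 = 47031 m.
H_Earth = 287 × 276 / 9.81 = 8074.6 m.
H_planet X/H_Earth = 47031/8074.6 = 5.8246.

H_planet X/H_Earth ≈ 5.82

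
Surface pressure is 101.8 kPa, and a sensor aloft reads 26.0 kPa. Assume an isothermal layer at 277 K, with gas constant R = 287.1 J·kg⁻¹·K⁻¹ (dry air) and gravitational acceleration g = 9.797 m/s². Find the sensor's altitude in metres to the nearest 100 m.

Scale height: H = RT/g = 287.1 × 277 / 9.797 = 8117.5 m.
Invert the barometric formula: z = H ln(P₀/P).
P₀/P = 101.8/26.0 = 3.9154; ln(3.9154) = 1.3649.
z = 8117.5 × 1.3649 = 11080 m.

z ≈ 11100 m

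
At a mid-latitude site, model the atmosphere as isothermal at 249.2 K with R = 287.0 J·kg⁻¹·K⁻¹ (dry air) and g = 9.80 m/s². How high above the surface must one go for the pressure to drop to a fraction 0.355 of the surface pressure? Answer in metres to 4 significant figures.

z ≈ 7558 m

Scale height: H = RT/g = 287.0 × 249.2 / 9.80 = 7298.0 m.
Set P/P₀ = exp(−z/H) = 0.355, so z = −H ln(0.355).
−ln(0.355) = 1.0356; z = 7298.0 × 1.0356 = 7557.8 m.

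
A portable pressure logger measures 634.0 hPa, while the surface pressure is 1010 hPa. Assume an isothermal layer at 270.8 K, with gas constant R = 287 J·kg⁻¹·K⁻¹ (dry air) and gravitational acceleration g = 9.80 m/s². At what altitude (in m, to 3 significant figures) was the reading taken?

z ≈ 3690 m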